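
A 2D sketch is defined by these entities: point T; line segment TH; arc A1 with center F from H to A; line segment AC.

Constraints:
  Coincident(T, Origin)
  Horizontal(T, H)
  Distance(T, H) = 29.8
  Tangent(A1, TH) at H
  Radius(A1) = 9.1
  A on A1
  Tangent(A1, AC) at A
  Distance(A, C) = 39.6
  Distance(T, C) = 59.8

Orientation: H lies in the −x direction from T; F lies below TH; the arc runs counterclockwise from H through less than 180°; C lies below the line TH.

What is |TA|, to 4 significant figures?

40.17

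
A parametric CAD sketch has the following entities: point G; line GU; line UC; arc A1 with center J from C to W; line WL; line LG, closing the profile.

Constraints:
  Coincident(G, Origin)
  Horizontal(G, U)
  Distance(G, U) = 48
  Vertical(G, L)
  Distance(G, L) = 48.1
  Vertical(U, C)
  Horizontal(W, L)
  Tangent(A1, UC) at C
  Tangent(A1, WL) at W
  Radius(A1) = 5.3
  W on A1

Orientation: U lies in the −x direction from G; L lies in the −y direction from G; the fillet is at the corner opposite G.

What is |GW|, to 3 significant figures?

64.3

The virtual corner opposite G is at (-48.0, -48.1). A1 meets UC tangentially, so JC is at right angles to UC and since A1 is tangent to WL there, JW ⟂ WL, with radius 5.3, so the center J sits 5.3 in from both sides at J = (-42.7, -42.8). That places the tangent points at C = (-48.0, -42.8) on UC and W = (-42.7, -48.1) on WL. Then |GW| = |W − G| = 64.3.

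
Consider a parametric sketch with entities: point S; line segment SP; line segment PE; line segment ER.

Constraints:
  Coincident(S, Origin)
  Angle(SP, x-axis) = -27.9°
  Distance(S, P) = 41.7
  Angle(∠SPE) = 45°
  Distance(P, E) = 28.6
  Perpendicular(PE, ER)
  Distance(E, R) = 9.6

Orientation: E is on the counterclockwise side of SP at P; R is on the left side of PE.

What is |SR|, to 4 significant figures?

19.91

S is at the origin; SP runs at -27.9° with length 41.7, so P = 41.7·(cos -27.9°, sin -27.9°) = (36.85, -19.51). ∠SPE = 45.0°, so PE runs at -27.9° + (180° − 45.0°) = 107.1° from the x-axis; with |PE| = 28.6, E = P + 28.6·(cos 107.1°, sin 107.1°) = (28.44, 7.823). The perpendicularity gives ER at right angles to PE; with |ER| = 9.6 on the left of PE, R = E + 9.6·(-0.9558, -0.2940) = (19.27, 5.000). Then |SR| = |R − S| = 19.91.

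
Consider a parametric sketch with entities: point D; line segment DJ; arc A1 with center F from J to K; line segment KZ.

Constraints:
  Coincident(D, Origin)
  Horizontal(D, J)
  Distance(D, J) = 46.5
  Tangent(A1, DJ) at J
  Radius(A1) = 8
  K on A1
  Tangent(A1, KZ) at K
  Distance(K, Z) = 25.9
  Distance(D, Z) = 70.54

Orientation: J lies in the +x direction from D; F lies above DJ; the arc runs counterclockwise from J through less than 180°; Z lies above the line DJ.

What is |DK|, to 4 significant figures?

53.95

Checks: |FK| = 8.000 ✓; ∠(FK, KZ) = 90.00° ✓; |KZ| = 25.90 ✓; |DZ| = 70.54 ✓.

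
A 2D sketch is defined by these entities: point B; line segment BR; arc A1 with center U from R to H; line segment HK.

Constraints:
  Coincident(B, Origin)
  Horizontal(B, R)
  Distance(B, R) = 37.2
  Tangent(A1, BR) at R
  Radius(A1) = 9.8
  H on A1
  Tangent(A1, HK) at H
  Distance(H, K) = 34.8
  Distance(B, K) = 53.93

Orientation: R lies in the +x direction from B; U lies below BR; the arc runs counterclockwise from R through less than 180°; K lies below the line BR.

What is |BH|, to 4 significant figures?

29.32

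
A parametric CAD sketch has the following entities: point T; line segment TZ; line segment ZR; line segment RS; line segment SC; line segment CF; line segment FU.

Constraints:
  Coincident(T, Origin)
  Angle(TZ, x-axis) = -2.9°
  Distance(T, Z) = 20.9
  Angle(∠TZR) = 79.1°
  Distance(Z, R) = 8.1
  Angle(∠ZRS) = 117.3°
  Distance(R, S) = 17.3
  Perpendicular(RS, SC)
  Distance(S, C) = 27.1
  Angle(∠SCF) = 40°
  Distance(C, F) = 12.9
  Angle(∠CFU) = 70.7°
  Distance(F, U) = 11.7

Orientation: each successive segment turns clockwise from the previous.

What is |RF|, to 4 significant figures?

19.43

T is at the origin; TZ runs at -2.9° with length 20.9, so Z = (20.87, -1.057). ∠TZR = 79.1° gives ZR at -103.8° from the x-axis; with |ZR| = 8.1, R = (18.94, -8.924). ∠ZRS = 117.3° gives RS at -166.5° from the x-axis; with |RS| = 17.3, S = (2.119, -12.96). RS ⟂ SC, so SC runs at 103.5°; with |SC| = 27.1, C = (-4.207, 13.39). ∠SCF = 40.0° gives CF at -36.50° from the x-axis; with |CF| = 12.9, F = (6.162, 5.716). Then |RF| = |F − R| = 19.43.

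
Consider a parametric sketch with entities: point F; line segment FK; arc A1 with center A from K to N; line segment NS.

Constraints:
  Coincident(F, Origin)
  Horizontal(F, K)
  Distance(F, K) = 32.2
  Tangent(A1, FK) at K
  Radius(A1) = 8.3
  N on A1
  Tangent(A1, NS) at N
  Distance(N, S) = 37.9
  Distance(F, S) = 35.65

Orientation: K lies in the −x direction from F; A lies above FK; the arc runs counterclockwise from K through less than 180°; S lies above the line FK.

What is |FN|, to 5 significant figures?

25.544

F is at the origin; F and K share the same y with |FK| = 32.2 and K on the −x side, so K = (-32.200, 0.0000). Tangency of A1 to FK means the radius AK is perpendicular to FK, so A = K + (0, 8.3) = (-32.200, 8.3000). Since AN ⟂ NS (tangency), |AS| = √(8.3² + 37.9²) = 38.798 regardless of where N sits on A1. So S lies on both circle(F, 35.65) and circle(A, 38.798); the above-FK intersection is S = (-4.4117, 35.376). N is the foot of the tangent from S: N = (-25.270, 3.7321).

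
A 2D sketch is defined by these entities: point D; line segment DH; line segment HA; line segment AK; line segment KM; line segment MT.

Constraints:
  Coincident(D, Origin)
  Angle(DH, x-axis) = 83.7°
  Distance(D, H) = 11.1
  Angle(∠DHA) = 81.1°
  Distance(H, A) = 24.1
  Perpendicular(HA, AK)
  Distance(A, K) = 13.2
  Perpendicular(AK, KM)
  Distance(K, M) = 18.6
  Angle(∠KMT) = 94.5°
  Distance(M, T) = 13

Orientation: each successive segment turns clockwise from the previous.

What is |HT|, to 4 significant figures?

4.486

D is at the origin; DH runs at 83.7° with length 11.1, so H = (1.218, 11.03). ∠DHA = 81.1° gives HA at -15.20° from the x-axis; with |HA| = 24.1, A = (24.47, 4.714). HA ⟂ AK, so AK runs at -105.2°; with |AK| = 13.2, K = (21.01, -8.024). AK ⟂ KM, so KM runs at 164.8°; with |KM| = 18.6, M = (3.065, -3.147). ∠KMT = 94.5° gives MT at 79.30° from the x-axis; with |MT| = 13.0, T = (5.478, 9.627). Then |HT| = |T − H| = 4.486.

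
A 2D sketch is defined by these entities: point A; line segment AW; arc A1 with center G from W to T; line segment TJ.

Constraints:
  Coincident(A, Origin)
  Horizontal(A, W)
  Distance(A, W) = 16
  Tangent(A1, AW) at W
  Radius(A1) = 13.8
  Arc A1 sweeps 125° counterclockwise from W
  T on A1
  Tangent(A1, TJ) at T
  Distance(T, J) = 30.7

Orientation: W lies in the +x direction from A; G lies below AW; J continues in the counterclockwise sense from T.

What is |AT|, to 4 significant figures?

22.22

A is at the origin; A and W share the same y with |AW| = 16.0 and W on the +x side, so W = (16.00, 0.000). Tangency of A1 to AW means the radius GW is perpendicular to AW, so G = W + (0, -13.8) = (16.00, -13.80). On A1, W sits at bearing 90° from G; a 125° counterclockwise sweep puts T at bearing 215°, so T = G + 13.8·(cos 215°, sin 215°) = (4.696, -21.72). Then |AT| = |T − A| = 22.22.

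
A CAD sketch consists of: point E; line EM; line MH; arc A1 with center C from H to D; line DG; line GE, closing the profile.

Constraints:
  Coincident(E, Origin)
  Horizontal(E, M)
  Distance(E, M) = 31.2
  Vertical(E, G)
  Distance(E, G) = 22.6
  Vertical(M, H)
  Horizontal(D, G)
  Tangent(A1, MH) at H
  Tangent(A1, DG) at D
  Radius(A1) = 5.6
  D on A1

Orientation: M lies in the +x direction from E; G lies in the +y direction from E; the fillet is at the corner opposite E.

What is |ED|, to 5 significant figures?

34.148

E is at the origin; E and M share the same y with |EM| = 31.2 and M on the +x side, so M = (31.200, 0.0000). E and G share the same x with |EG| = 22.6 and G on the +y side, so G = (0.0000, 22.600). The virtual corner opposite E is at (31.200, 22.600). The tangent condition forces CH to be normal to MH and the tangent condition forces CD to be normal to DG, with radius 5.6, so the center C sits 5.6 in from both sides at C = (25.600, 17.000). That places the tangent points at H = (31.200, 17.000) on MH and D = (25.600, 22.600) on DG. Then |ED| = |D − E| = 34.148.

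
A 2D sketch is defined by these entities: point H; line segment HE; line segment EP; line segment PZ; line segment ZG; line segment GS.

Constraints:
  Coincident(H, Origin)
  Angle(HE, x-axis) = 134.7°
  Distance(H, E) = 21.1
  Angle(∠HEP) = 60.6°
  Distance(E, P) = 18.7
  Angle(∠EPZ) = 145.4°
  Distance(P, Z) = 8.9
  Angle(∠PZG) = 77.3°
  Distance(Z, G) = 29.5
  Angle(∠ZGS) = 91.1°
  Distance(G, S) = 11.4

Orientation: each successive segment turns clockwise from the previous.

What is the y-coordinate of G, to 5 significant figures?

-8.0267

H is at the origin; HE runs at 134.7° with length 21.1, so E = (-14.842, 14.998). ∠HEP = 60.6° gives EP at 15.300° from the x-axis; with |EP| = 18.7, P = (3.1956, 19.932). ∠EPZ = 145.4° gives PZ at -19.300° from the x-axis; with |PZ| = 8.9, Z = (11.595, 16.991). ∠PZG = 77.3° gives ZG at -122.00° from the x-axis; with |ZG| = 29.5, G = (-4.0372, -8.0267). So G.y = -8.0267.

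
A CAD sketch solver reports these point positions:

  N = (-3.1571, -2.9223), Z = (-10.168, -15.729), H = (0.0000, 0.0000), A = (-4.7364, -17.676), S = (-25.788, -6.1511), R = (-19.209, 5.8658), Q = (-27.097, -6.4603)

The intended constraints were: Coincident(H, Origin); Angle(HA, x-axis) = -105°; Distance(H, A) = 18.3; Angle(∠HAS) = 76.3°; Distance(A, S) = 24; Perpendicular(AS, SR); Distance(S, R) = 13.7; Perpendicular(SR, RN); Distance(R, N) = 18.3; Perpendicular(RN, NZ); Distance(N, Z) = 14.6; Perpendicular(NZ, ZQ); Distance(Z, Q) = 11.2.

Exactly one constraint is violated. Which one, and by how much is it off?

Distance(Z, Q) = 11.2 — off by 8.10.

H = (0.00, 0.00) ✓; HA at -105.0° ✓; |HA| = 18.30 ✓; ∠HAS = 76.30° ✓; |AS| = 24.00 ✓; ∠(AS, SR) = 90.00° ✓; |SR| = 13.70 ✓; ∠(SR, RN) = 90.00° ✓; |RN| = 18.30 ✓; ∠(RN, NZ) = 90.00° ✓; |NZ| = 14.60 ✓; ∠(NZ, ZQ) = 90.00° ✓; |ZQ| = 19.30 ✗.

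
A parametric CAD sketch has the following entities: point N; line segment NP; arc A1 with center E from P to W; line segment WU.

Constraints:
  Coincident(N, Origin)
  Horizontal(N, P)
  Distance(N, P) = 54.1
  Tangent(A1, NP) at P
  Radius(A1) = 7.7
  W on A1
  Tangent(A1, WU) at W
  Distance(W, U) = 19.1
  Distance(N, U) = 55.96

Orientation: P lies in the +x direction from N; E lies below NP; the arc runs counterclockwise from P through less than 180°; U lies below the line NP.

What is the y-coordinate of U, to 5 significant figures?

-27.572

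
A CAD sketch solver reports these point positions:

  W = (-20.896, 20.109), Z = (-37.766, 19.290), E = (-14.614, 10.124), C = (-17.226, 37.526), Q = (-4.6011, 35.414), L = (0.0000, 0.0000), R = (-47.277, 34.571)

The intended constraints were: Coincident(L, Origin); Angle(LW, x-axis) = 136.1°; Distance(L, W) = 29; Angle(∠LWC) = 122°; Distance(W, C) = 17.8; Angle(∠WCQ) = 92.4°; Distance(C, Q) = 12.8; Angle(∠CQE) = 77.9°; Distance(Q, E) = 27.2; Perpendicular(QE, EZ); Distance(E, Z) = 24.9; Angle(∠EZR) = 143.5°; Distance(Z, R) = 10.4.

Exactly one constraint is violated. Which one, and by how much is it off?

Distance(Z, R) = 10.4 — off by 7.60.

L = (0.00, 0.00) ✓; LW at 136.1° ✓; |LW| = 29.00 ✓; ∠LWC = 122.0° ✓; |WC| = 17.80 ✓; ∠WCQ = 92.40° ✓; |CQ| = 12.80 ✓; ∠CQE = 77.90° ✓; |QE| = 27.20 ✓; ∠(QE, EZ) = 90.00° ✓; |EZ| = 24.90 ✓; ∠EZR = 143.5° ✓; |ZR| = 18.00 ✗.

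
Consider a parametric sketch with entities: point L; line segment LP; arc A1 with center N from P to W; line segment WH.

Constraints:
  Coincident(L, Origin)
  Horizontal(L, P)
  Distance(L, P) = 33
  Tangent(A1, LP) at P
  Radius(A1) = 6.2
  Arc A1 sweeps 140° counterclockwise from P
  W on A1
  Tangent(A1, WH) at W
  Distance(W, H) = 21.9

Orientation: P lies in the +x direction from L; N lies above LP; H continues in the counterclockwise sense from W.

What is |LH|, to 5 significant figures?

32.167

L is at the origin; LP is horizontal with |LP| = 33.0 and P on the +x side, so P = (33.000, 0.0000). Tangency of A1 to LP means the radius NP is perpendicular to LP, so N = P + (0, 6.2) = (33.000, 6.2000). On A1, P sits at bearing -90° from N; a 140° counterclockwise sweep puts W at bearing 50°, so W = N + 6.2·(cos 50°, sin 50°) = (36.985, 10.949). The tangent condition forces NW to be normal to WH, so WH runs along (−sin 50°, cos 50°); with |WH| = 21.9, H = (20.209, 25.027). Then |LH| = |H − L| = 32.167.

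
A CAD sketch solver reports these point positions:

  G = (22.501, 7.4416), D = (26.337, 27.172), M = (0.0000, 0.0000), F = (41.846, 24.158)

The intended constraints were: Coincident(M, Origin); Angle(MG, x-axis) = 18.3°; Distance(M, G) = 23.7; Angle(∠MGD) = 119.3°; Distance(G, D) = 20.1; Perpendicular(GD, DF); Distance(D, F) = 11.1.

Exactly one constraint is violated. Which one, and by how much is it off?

Distance(D, F) = 11.1 — off by 4.70.

M = (0.00, 0.00) ✓; MG at 18.30° ✓; |MG| = 23.70 ✓; ∠MGD = 119.3° ✓; |GD| = 20.10 ✓; ∠(GD, DF) = 90.00° ✓; |DF| = 15.80 ✗.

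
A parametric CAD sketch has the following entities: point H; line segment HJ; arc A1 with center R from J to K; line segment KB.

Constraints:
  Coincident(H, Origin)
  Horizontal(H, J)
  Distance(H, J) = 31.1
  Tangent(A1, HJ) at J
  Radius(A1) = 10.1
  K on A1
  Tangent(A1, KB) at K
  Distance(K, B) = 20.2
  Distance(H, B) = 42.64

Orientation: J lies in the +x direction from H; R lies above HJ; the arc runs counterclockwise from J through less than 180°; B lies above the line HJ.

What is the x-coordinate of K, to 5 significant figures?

39.348

H is at the origin; H and J share the same y with |HJ| = 31.1 and J on the +x side, so J = (31.100, 0.0000). A1 meets HJ tangentially, so RJ is at right angles to HJ, so R = J + (0, 10.1) = (31.100, 10.100). Since RK ⟂ KB (tangency), |RB| = √(10.1² + 20.2²) = 22.584 regardless of where K sits on A1. So B lies on both circle(H, 42.64) and circle(R, 22.584); the above-HJ intersection is B = (27.690, 32.425). K is the foot of the tangent from B: K = (39.348, 15.929).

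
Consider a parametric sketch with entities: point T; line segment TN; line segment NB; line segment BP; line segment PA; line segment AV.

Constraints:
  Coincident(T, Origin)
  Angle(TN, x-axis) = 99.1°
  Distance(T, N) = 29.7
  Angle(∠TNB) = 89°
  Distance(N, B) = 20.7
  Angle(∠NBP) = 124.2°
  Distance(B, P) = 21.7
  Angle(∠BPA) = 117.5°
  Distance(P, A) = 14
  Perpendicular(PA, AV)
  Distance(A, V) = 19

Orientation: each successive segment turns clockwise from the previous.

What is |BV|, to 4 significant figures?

24.02

T is at the origin; TN runs at 99.1° with length 29.7, so N = (-4.697, 29.33). ∠TNB = 89.0° gives NB at 8.100° from the x-axis; with |NB| = 20.7, B = (15.80, 32.24). ∠NBP = 124.2° gives BP at -47.70° from the x-axis; with |BP| = 21.7, P = (30.40, 16.19). ∠BPA = 117.5° gives PA at -110.2° from the x-axis; with |PA| = 14.0, A = (25.57, 3.054). The perpendicularity gives AV at right angles to PA, so AV runs at 159.8°; with |AV| = 19.0, V = (7.735, 9.615). Then |BV| = |V − B| = 24.02.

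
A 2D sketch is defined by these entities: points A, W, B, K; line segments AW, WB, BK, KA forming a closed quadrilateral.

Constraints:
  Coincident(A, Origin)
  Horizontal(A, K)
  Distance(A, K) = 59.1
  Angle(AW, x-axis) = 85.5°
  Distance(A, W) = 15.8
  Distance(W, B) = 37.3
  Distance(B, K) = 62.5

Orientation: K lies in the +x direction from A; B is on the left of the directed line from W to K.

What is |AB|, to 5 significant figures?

52.074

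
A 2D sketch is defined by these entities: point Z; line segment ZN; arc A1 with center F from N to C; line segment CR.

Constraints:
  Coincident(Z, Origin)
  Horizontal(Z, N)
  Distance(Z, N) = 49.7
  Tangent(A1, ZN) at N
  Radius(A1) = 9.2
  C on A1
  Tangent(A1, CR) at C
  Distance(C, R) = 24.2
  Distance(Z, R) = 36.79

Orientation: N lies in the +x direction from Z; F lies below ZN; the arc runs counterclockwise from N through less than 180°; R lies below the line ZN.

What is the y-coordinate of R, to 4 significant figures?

-23.63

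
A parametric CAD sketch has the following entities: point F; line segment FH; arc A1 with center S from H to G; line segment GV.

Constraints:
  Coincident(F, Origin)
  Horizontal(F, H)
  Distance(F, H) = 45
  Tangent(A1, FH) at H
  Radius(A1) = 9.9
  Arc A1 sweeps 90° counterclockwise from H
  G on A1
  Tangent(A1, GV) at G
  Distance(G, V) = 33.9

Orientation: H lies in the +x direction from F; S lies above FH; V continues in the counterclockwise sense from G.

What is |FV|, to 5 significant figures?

70.231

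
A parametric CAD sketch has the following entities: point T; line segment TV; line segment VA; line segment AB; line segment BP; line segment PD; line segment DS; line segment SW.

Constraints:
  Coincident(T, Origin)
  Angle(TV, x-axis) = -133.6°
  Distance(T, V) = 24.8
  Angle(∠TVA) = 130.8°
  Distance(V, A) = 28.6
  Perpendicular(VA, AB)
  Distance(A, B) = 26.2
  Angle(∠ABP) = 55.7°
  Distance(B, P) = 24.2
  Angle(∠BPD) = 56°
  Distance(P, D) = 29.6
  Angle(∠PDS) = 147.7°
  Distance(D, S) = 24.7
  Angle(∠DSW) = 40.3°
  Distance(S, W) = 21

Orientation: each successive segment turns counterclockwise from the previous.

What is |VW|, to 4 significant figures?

45.29

T is at the origin; TV runs at -133.6° with length 24.8, so V = (-17.10, -17.96). ∠TVA = 130.8° gives VA at -84.40° from the x-axis; with |VA| = 28.6, A = (-14.31, -46.42). VA is perpendicular to AB, so AB runs at 5.600°; with |AB| = 26.2, B = (11.76, -43.87). ∠ABP = 55.7° gives BP at 129.9° from the x-axis; with |BP| = 24.2, P = (-3.760, -25.30). ∠BPD = 56.0° gives PD at -106.1° from the x-axis; with |PD| = 29.6, D = (-11.97, -53.74). ∠PDS = 147.7° gives DS at -73.80° from the x-axis; with |DS| = 24.7, S = (-5.077, -77.46). ∠DSW = 40.3° gives SW at 65.90° from the x-axis; with |SW| = 21.0, W = (3.498, -58.29). Then |VW| = |W − V| = 45.29.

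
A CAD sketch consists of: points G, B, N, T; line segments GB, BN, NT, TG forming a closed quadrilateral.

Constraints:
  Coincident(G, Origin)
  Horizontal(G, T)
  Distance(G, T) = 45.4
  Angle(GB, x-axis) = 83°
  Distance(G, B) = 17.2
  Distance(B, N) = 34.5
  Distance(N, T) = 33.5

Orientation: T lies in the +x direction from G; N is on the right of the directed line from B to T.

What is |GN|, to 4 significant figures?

21.30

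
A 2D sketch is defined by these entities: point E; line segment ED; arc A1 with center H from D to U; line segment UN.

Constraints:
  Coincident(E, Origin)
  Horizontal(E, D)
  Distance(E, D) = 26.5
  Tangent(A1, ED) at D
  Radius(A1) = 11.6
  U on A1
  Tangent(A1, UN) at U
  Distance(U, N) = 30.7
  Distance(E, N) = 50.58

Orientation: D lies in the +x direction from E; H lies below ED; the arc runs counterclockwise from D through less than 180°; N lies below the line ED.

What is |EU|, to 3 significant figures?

21.5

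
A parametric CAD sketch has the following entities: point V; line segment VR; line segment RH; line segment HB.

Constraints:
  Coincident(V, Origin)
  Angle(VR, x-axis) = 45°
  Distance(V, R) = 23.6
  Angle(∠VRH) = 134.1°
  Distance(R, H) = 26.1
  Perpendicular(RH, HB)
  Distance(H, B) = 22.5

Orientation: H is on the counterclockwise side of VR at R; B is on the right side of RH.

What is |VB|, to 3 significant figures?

58.0

∠VRH = 134.1°, so RH runs at 45.0° + (180° − 134.1°) = 90.9° from the x-axis; with |RH| = 26.1, H = R + 26.1·(cos 90.9°, sin 90.9°) = (16.3, 42.8). RH is perpendicular to HB; with |HB| = 22.5 on the right of RH, B = H + 22.5·(1.00, 0.0157) = (38.8, 43.1). Then |VB| = |B − V| = 58.0.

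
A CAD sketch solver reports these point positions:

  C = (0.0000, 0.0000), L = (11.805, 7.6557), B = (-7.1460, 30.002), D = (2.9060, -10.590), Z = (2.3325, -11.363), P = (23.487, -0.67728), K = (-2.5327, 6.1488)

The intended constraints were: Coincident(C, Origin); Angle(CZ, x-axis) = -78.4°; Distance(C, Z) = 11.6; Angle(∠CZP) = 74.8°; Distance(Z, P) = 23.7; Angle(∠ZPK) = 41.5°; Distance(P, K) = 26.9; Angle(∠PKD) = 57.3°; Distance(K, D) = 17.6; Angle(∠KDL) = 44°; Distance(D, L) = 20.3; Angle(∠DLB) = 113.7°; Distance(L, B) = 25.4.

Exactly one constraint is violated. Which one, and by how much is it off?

Distance(L, B) = 25.4 — off by 3.90.

C = (0.00, 0.00) ✓; CZ at -78.40° ✓; |CZ| = 11.60 ✓; ∠CZP = 74.80° ✓; |ZP| = 23.70 ✓; ∠ZPK = 41.50° ✓; |PK| = 26.90 ✓; ∠PKD = 57.30° ✓; |KD| = 17.60 ✓; ∠KDL = 44.00° ✓; |DL| = 20.30 ✓; ∠DLB = 113.7° ✓; |LB| = 29.30 ✗.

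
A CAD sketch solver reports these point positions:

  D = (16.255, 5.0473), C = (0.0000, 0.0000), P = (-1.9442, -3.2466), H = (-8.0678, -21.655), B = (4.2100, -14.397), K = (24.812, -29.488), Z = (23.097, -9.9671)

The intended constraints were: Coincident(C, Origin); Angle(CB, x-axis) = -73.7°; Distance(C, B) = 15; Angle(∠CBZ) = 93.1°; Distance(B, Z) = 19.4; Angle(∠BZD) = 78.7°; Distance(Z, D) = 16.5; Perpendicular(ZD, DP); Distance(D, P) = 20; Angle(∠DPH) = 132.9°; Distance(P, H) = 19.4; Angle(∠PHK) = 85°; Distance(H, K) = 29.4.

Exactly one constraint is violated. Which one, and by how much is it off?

Distance(H, K) = 29.4 — off by 4.40.

C = (0.00, 0.00) ✓; CB at -73.70° ✓; |CB| = 15.00 ✓; ∠CBZ = 93.10° ✓; |BZ| = 19.40 ✓; ∠BZD = 78.70° ✓; |ZD| = 16.50 ✓; ∠(ZD, DP) = 90.00° ✓; |DP| = 20.00 ✓; ∠DPH = 132.9° ✓; |PH| = 19.40 ✓; ∠PHK = 85.00° ✓; |HK| = 33.80 ✗.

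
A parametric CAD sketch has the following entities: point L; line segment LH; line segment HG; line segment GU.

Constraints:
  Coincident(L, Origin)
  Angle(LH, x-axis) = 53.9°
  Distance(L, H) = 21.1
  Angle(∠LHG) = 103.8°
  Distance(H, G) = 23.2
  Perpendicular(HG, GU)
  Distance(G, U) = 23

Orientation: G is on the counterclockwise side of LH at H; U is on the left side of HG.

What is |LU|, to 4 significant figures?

28.34

L is at the origin; LH runs at 53.9° with length 21.1, so H = 21.1·(cos 53.9°, sin 53.9°) = (12.43, 17.05). ∠LHG = 103.8°, so HG runs at 53.9° + (180° − 103.8°) = 130.1° from the x-axis; with |HG| = 23.2, G = H + 23.2·(cos 130.1°, sin 130.1°) = (-2.512, 34.79). The perpendicularity gives GU at right angles to HG; with |GU| = 23.0 on the left of HG, U = G + 23.0·(-0.7649, -0.6441) = (-20.10, 19.98). Then |LU| = |U − L| = 28.34.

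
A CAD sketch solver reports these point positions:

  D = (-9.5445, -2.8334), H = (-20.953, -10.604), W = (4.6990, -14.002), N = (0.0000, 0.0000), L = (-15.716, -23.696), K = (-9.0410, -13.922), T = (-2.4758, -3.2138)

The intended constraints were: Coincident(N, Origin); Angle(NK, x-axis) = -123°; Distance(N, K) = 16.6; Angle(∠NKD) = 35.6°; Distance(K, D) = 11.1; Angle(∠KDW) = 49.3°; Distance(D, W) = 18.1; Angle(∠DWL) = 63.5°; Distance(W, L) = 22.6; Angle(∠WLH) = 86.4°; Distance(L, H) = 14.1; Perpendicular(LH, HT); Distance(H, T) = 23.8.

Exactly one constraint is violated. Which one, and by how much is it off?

Distance(H, T) = 23.8 — off by 3.90.

N = (0.00, 0.00) ✓; NK at -123.0° ✓; |NK| = 16.60 ✓; ∠NKD = 35.60° ✓; |KD| = 11.10 ✓; ∠KDW = 49.30° ✓; |DW| = 18.10 ✓; ∠DWL = 63.50° ✓; |WL| = 22.60 ✓; ∠WLH = 86.40° ✓; |LH| = 14.10 ✓; ∠(LH, HT) = 90.00° ✓; |HT| = 19.90 ✗.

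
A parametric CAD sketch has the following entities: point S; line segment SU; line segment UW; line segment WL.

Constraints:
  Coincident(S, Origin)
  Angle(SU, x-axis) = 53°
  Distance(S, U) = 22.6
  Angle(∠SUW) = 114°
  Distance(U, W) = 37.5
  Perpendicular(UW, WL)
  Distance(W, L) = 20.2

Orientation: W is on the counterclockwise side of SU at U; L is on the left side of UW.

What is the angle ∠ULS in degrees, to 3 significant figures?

28.9°

∠SUW = 114.0°, so UW runs at 53.0° + (180° − 114.0°) = 119° from the x-axis; with |UW| = 37.5, W = U + 37.5·(cos 119°, sin 119°) = (-4.58, 50.8). The perpendicularity gives WL at right angles to UW; with |WL| = 20.2 on the left of UW, L = W + 20.2·(-0.875, -0.485) = (-22.2, 41.1). Then cos ∠ULS = LU·LS / (|LU||LS|), giving 28.9°.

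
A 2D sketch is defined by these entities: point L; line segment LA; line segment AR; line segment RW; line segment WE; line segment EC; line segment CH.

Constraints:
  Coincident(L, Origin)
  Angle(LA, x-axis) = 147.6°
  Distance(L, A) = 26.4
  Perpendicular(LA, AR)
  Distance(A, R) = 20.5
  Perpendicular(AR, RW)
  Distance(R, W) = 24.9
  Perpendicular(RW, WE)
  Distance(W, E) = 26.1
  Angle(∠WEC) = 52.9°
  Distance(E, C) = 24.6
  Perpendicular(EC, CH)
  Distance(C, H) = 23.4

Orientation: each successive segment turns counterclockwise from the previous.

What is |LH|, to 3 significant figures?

28.8

∠WEC = 52.9° gives EC at -175° from the x-axis; with |EC| = 24.6, C = (-22.8, 3.52). EC ⟂ CH, so CH runs at -85.3°; with |CH| = 23.4, H = (-20.9, -19.8). Then |LH| = |H − L| = 28.8.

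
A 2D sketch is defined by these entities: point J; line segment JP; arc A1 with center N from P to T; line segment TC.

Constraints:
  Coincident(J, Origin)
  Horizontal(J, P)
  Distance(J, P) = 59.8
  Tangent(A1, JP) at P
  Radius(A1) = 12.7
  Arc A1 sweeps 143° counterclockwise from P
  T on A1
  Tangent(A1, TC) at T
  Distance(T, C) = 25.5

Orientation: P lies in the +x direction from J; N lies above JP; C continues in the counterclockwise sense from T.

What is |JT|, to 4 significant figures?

71.21

Since A1 is tangent to JP there, NP ⟂ JP, so N = P + (0, 12.7) = (59.80, 12.70). On A1, P sits at bearing -90° from N; a 143° counterclockwise sweep puts T at bearing 53°, so T = N + 12.7·(cos 53°, sin 53°) = (67.44, 22.84). Then |JT| = |T − J| = 71.21.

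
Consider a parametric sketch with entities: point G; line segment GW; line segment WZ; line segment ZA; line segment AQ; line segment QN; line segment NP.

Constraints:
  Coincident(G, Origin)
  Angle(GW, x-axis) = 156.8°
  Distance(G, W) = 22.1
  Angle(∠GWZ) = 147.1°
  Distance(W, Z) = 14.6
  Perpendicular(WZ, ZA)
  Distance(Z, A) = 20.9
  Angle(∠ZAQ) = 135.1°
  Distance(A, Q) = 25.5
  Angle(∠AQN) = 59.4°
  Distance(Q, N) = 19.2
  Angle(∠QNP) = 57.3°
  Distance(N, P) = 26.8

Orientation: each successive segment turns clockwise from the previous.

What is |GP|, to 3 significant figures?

39.5

G is at the origin; GW runs at 156.8° with length 22.1, so W = (-20.3, 8.71). ∠GWZ = 147.1° gives WZ at 124° from the x-axis; with |WZ| = 14.6, Z = (-28.5, 20.8). WZ is perpendicular to ZA, so ZA runs at 33.9°; with |ZA| = 20.9, A = (-11.1, 32.5). ∠ZAQ = 135.1° gives AQ at -11.0° from the x-axis; with |AQ| = 25.5, Q = (13.9, 27.6). ∠AQN = 59.4° gives QN at -132° from the x-axis; with |QN| = 19.2, N = (1.18, 13.3). ∠QNP = 57.3° gives NP at 106° from the x-axis; with |NP| = 26.8, P = (-6.08, 39.1). Then |GP| = |P − G| = 39.5.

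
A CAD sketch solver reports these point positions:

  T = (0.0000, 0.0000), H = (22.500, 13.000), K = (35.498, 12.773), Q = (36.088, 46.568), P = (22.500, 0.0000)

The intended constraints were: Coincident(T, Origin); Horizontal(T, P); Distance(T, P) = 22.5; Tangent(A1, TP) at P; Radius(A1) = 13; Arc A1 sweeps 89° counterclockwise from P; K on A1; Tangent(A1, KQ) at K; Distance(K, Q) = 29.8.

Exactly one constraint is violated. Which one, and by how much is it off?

Distance(K, Q) = 29.8 — off by 4.00.

T = (0.00, 0.00) ✓; T.y = 0.00, P.y = 0.00 ✓; |TP| = 22.50 ✓; ∠(HP, PT) = 90.00° ✓; |HP| = 13.00 ✓; bearing(H→K) − bearing(H→P) = 89.00° ✓; |HK| = 13.00 ✓; ∠(HK, KQ) = 90.00° ✓; |KQ| = 33.80 ✗.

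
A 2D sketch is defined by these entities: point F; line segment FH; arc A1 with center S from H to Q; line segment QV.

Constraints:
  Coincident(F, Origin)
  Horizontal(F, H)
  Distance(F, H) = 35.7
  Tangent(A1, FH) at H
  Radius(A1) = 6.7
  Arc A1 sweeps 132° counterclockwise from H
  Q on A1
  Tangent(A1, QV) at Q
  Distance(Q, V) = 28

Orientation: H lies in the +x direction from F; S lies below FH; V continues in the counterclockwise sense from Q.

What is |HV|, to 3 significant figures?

34.8

F is at the origin; F and H share the same y with |FH| = 35.7 and H on the +x side, so H = (35.7, 0.00). Tangency of A1 to FH means the radius SH is perpendicular to FH, so S = H + (0, -6.7) = (35.7, -6.70). On A1, H sits at bearing 90° from S; a 132° counterclockwise sweep puts Q at bearing 222°, so Q = S + 6.7·(cos 222°, sin 222°) = (30.7, -11.2). The tangent condition forces SQ to be normal to QV, so QV runs along (−sin 222°, cos 222°); with |QV| = 28.0, V = (49.5, -32.0). Then |HV| = |V − H| = 34.8.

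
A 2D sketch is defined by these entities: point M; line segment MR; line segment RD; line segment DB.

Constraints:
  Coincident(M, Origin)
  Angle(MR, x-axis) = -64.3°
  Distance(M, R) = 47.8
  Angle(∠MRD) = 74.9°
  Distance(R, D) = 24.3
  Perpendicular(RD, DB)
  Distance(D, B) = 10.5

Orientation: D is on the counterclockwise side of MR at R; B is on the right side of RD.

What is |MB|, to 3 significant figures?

57.9

M is at the origin; MR runs at -64.3° with length 47.8, so R = 47.8·(cos -64.3°, sin -64.3°) = (20.7, -43.1). ∠MRD = 74.9°, so RD runs at -64.3° + (180° − 74.9°) = 40.8° from the x-axis; with |RD| = 24.3, D = R + 24.3·(cos 40.8°, sin 40.8°) = (39.1, -27.2). RD ⟂ DB; with |DB| = 10.5 on the right of RD, B = D + 10.5·(0.653, -0.757) = (46.0, -35.1). Then |MB| = |B − M| = 57.9.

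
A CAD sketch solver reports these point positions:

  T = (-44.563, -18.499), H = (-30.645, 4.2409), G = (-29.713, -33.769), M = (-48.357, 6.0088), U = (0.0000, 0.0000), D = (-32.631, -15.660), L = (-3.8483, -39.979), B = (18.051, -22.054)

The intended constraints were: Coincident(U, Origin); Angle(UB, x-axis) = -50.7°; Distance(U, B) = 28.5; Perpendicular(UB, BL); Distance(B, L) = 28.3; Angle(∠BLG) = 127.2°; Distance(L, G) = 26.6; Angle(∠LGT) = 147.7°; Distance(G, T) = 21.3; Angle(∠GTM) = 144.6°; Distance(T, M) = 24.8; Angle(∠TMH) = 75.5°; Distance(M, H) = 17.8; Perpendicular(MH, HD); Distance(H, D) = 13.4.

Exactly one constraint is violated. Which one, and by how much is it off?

Distance(H, D) = 13.4 — off by 6.60.

U = (0.00, 0.00) ✓; UB at -50.70° ✓; |UB| = 28.50 ✓; ∠(UB, BL) = 90.00° ✓; |BL| = 28.30 ✓; ∠BLG = 127.2° ✓; |LG| = 26.60 ✓; ∠LGT = 147.7° ✓; |GT| = 21.30 ✓; ∠GTM = 144.6° ✓; |TM| = 24.80 ✓; ∠TMH = 75.50° ✓; |MH| = 17.80 ✓; ∠(MH, HD) = 90.00° ✓; |HD| = 20.00 ✗.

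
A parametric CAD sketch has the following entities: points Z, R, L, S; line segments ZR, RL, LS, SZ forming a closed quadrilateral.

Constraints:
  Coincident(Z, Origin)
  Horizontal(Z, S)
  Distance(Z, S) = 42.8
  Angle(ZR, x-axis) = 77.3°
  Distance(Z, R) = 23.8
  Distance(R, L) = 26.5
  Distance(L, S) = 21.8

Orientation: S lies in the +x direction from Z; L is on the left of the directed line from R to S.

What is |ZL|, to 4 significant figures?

36.39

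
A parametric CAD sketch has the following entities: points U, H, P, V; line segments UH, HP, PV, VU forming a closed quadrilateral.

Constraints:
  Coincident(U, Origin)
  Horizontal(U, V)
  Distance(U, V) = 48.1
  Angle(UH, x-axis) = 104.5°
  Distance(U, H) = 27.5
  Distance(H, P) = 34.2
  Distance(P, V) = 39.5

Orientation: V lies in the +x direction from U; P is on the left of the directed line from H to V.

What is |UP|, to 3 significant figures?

42.6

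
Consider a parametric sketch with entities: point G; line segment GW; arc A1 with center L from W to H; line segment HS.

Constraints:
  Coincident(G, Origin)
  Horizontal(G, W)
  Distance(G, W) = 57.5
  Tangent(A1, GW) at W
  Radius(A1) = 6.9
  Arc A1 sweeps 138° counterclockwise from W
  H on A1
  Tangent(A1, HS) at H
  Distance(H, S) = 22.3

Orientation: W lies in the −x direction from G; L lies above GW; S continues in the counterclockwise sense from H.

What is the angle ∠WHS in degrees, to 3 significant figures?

111°

G is at the origin; G and W share the same y with |GW| = 57.5 and W on the −x side, so W = (-57.5, 0.00). Since A1 is tangent to GW there, LW ⟂ GW, so L = W + (0, 6.9) = (-57.5, 6.90). On A1, W sits at bearing -90° from L; a 138° counterclockwise sweep puts H at bearing 48°, so H = L + 6.9·(cos 48°, sin 48°) = (-52.9, 12.0). The tangent condition forces LH to be normal to HS, so HS runs along (−sin 48°, cos 48°); with |HS| = 22.3, S = (-69.5, 26.9). Then cos ∠WHS = HW·HS / (|HW||HS|), giving 111°.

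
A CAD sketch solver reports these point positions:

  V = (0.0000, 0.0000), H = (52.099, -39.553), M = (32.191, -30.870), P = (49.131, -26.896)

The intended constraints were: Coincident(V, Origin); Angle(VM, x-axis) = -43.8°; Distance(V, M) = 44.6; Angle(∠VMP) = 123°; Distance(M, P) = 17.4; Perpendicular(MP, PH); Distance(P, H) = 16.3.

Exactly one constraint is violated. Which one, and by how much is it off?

Distance(P, H) = 16.3 — off by 3.30.

V = (0.00, 0.00) ✓; VM at -43.80° ✓; |VM| = 44.60 ✓; ∠VMP = 123.0° ✓; |MP| = 17.40 ✓; ∠(MP, PH) = 90.01° ✓; |PH| = 13.00 ✗.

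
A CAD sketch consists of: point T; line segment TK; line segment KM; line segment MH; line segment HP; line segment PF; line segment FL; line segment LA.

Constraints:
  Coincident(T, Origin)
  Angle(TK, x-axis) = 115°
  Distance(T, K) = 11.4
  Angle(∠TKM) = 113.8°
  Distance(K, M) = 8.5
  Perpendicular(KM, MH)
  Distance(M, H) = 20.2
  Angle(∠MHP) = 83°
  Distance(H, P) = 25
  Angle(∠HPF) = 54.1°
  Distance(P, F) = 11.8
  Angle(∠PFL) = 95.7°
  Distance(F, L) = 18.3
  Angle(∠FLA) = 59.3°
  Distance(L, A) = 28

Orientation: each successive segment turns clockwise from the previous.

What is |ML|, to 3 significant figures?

19.7

T is at the origin; TK runs at 115.0° with length 11.4, so K = (-4.82, 10.3). ∠TKM = 113.8° gives KM at 48.8° from the x-axis; with |KM| = 8.5, M = (0.781, 16.7). KM is perpendicular to MH, so MH runs at -41.2°; with |MH| = 20.2, H = (16.0, 3.42). ∠MHP = 83.0° gives HP at -138° from the x-axis; with |HP| = 25.0, P = (-2.66, -13.2). ∠HPF = 54.1° gives PF at 95.9° from the x-axis; with |PF| = 11.8, F = (-3.87, -1.50). ∠PFL = 95.7° gives FL at 11.6° from the x-axis; with |FL| = 18.3, L = (14.1, 2.18). Then |ML| = |L − M| = 19.7.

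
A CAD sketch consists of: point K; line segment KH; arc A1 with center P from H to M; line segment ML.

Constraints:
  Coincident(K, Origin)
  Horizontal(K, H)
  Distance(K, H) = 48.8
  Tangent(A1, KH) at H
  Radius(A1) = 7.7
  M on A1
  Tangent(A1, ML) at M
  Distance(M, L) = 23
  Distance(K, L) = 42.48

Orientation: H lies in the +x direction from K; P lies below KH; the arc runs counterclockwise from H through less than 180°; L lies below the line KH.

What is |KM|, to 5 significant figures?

41.910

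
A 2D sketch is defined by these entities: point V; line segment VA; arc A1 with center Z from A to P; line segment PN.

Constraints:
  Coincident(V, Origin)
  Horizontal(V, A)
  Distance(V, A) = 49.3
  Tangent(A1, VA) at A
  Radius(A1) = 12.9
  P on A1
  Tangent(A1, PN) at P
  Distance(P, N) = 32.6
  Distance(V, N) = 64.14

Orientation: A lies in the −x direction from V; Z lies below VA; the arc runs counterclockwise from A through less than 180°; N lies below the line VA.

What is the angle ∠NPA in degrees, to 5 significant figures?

119.18°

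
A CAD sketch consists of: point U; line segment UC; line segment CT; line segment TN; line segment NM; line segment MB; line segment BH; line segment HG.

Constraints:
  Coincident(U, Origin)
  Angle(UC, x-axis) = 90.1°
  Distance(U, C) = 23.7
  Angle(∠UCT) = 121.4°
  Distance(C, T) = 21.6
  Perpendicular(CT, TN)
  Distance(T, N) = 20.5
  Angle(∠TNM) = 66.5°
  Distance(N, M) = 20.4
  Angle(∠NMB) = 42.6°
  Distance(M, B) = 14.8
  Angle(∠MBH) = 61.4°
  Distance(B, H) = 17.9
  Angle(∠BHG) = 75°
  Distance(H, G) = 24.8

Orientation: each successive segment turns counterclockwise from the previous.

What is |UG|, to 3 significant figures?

6.50

U is at the origin; UC runs at 90.1° with length 23.7, so C = (-0.0414, 23.7). ∠UCT = 121.4° gives CT at 149° from the x-axis; with |CT| = 21.6, T = (-18.5, 34.9). CT is perpendicular to TN, so TN runs at -121°; with |TN| = 20.5, N = (-29.1, 17.4). ∠TNM = 66.5° gives NM at -7.80° from the x-axis; with |NM| = 20.4, M = (-8.94, 14.6). ∠NMB = 42.6° gives MB at 130° from the x-axis; with |MB| = 14.8, B = (-18.4, 26.0). ∠MBH = 61.4° gives BH at -112° from the x-axis; with |BH| = 17.9, H = (-25.0, 9.42). ∠BHG = 75.0° gives HG at -6.80° from the x-axis; with |HG| = 24.8, G = (-0.392, 6.48). Then |UG| = |G − U| = 6.50.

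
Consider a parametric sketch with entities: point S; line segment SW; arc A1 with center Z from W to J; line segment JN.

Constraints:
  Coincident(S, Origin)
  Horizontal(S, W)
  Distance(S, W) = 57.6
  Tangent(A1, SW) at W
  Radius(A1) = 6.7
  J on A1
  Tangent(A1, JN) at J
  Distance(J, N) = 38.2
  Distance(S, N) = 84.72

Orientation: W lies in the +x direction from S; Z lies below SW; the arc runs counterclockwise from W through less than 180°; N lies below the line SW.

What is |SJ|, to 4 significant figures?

53.10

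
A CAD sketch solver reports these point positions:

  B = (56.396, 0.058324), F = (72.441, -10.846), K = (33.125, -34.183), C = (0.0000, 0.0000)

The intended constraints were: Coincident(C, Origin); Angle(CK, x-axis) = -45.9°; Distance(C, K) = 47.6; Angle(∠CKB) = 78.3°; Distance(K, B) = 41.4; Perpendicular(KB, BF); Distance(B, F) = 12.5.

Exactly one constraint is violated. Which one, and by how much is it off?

Distance(B, F) = 12.5 — off by 6.90.

C = (0.00, 0.00) ✓; CK at -45.90° ✓; |CK| = 47.60 ✓; ∠CKB = 78.30° ✓; |KB| = 41.40 ✓; ∠(KB, BF) = 90.00° ✓; |BF| = 19.40 ✗.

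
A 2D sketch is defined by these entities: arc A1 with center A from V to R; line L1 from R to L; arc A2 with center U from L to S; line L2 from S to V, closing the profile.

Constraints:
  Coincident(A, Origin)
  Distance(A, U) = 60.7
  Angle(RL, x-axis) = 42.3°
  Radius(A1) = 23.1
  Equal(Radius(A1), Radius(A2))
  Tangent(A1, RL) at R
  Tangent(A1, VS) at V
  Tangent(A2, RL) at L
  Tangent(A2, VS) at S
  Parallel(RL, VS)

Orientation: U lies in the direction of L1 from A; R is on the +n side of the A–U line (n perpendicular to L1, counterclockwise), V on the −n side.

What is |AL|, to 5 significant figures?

64.947

The slot axis is L1's direction at 42.3°, so u = (cos 42.3°, sin 42.3°) = (0.73963, 0.67301) and n = (−sin 42.3°, cos 42.3°) = (-0.67301, 0.73963). A is at the origin and U lies 60.7 along u from A, so U = 60.7·u = (44.896, 40.852). Tangency of A1 to both parallel lines with radius 23.1 puts R and V at A ± 23.1·n: R = (-15.547, 17.085), V = (15.547, -17.085). Equal radii place L and S the same way about U: L = U + 23.1·n = (29.349, 57.937), S = U − 23.1·n = (60.442, 23.766). Then |AL| = |L − A| = 64.947.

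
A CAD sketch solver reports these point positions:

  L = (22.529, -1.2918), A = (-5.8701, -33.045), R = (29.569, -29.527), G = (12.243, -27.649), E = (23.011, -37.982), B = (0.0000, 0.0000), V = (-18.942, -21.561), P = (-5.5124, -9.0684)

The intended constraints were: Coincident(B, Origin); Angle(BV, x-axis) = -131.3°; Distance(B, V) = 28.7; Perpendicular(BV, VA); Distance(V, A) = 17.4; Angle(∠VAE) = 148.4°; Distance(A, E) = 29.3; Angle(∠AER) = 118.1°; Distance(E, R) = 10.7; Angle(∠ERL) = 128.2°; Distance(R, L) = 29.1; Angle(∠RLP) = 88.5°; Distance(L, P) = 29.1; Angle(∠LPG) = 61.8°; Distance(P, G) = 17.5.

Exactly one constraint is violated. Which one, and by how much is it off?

Distance(P, G) = 17.5 — off by 8.20.

B = (0.00, 0.00) ✓; BV at -131.3° ✓; |BV| = 28.70 ✓; ∠(BV, VA) = 90.00° ✓; |VA| = 17.40 ✓; ∠VAE = 148.4° ✓; |AE| = 29.30 ✓; ∠AER = 118.1° ✓; |ER| = 10.70 ✓; ∠ERL = 128.2° ✓; |RL| = 29.10 ✓; ∠RLP = 88.50° ✓; |LP| = 29.10 ✓; ∠LPG = 61.80° ✓; |PG| = 25.70 ✗.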